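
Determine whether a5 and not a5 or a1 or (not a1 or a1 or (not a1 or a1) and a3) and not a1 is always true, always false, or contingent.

always true

a5 and not a5 or a1 or (not a1 or a1 or (not a1 or a1) and a3) and not a1
= a1 or (not a1 or a1 or (not a1 or a1) and a3) and not a1   — complement / identity
= a1 or (not a1 or a1) and not a1   — absorption
= a1 or not a1   — complement / identity
= True   — complement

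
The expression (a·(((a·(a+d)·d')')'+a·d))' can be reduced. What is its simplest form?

a'

(a·(((a·(a+d)·d')')'+a·d))'
= (a·(a·(a+d)·d'+a·d))'   [double negation]
= (a·(a·d'+a·d))'   [absorption]
= (a·a)'   [distribution]
= a'   [idempotence]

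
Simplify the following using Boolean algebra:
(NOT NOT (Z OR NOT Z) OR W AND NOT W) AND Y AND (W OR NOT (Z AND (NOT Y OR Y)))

Y AND (W OR NOT Z)

(NOT NOT (Z OR NOT Z) OR W AND NOT W) AND Y AND (W OR NOT (Z AND (NOT Y OR Y)))
= NOT NOT (Z OR NOT Z) AND Y AND (W OR NOT (Z AND (NOT Y OR Y)))
= NOT NOT (Z OR NOT Z) AND Y AND (W OR NOT Z)
= (Z OR NOT Z) AND Y AND (W OR NOT Z)
= Y AND (W OR NOT Z)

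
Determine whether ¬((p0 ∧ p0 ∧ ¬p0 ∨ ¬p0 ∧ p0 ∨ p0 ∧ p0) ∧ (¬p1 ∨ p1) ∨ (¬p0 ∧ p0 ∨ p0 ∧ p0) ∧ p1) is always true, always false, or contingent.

¬((p0 ∧ p0 ∧ ¬p0 ∨ ¬p0 ∧ p0 ∨ p0 ∧ p0) ∧ (¬p1 ∨ p1) ∨ (¬p0 ∧ p0 ∨ p0 ∧ p0) ∧ p1)
= ¬((p0 ∧ ¬p0 ∨ ¬p0 ∧ p0 ∨ p0 ∧ p0) ∧ (¬p1 ∨ p1) ∨ (¬p0 ∧ p0 ∨ p0 ∧ p0) ∧ p1)   — idempotence
= ¬(p0 ∧ ¬p0 ∨ ¬p0 ∧ p0 ∨ p0 ∧ p0 ∨ (¬p0 ∧ p0 ∨ p0 ∧ p0) ∧ p1)   — complement / identity
= ¬(¬p0 ∧ p0 ∨ p0 ∧ p0 ∨ (¬p0 ∧ p0 ∨ p0 ∧ p0) ∧ p1)   — complement / identity
= ¬(¬p0 ∧ p0 ∨ p0 ∧ p0)   — absorption
= ¬p0   — distribution
This depends on p0, so it is not a constant.

contingent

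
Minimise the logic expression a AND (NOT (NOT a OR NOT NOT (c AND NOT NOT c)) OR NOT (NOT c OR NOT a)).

a AND (NOT (NOT a OR NOT NOT (c AND NOT NOT c)) OR NOT (NOT c OR NOT a))
= a AND (NOT (NOT a OR NOT NOT (c AND NOT NOT c)) OR c AND a)   — De Morgan
= a AND (a AND NOT (c AND NOT NOT c) OR c AND a)   — De Morgan
= a AND (a AND NOT (c AND c) OR c AND a)   — double negation
= a AND (a AND NOT c OR c AND a)   — idempotence
= a AND a   — distribution
= a   — idempotence

a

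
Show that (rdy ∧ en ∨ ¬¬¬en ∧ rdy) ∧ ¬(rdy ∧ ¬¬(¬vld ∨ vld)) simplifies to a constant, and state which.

False

(rdy ∧ en ∨ ¬¬¬en ∧ rdy) ∧ ¬(rdy ∧ ¬¬(¬vld ∨ vld))
= (rdy ∧ en ∨ ¬en ∧ rdy) ∧ ¬(rdy ∧ ¬¬(¬vld ∨ vld))   — double negation
= rdy ∧ ¬(rdy ∧ ¬¬(¬vld ∨ vld))   — distribution
= rdy ∧ ¬(rdy ∧ (¬vld ∨ vld))   — double negation
= rdy ∧ ¬rdy   — complement / identity
= False   — complement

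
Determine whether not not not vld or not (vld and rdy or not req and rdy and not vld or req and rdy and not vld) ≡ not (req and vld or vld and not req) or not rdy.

Yes

E1: not not not vld or not (vld and rdy or not req and rdy and not vld or req and rdy and not vld)
    = not not not vld or not (vld and rdy or rdy and not vld)
    = not not not vld or not rdy
    = not vld or not rdy
E2: not (req and vld or vld and not req) or not rdy
    = not vld or not rdy
Both reduce to not vld or not rdy, so they are equivalent.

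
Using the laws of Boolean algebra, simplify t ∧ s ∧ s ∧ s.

t ∧ s

t ∧ s ∧ s ∧ s
= t ∧ s ∧ s   [idempotence]
= t ∧ s   [idempotence]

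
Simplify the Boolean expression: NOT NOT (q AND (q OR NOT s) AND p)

q AND p

NOT NOT (q AND (q OR NOT s) AND p)
= NOT NOT (q AND p)
= q AND p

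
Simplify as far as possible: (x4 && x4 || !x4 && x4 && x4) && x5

(x4 && x4 || !x4 && x4 && x4) && x5
= (x4 && x4 || !x4 && x4) && x5   (idempotence)
= x4 && x5   (distribution)

x4 && x5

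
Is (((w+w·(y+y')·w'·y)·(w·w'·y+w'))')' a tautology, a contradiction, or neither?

contradiction

(((w+w·(y+y')·w'·y)·(w·w'·y+w'))')'
= (((w+w·w'·y)·(w·w'·y+w'))')'   [complement / identity]
= (w+w·w'·y)·(w·w'·y+w')   [double negation]
= w·w'+w·w'·y   [distribution]
= w·w'   [absorption]
= 0   [complement]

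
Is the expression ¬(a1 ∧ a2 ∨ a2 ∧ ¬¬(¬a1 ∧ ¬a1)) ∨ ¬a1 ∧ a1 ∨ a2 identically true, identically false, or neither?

identically true

¬(a1 ∧ a2 ∨ a2 ∧ ¬¬(¬a1 ∧ ¬a1)) ∨ ¬a1 ∧ a1 ∨ a2
= ¬(a1 ∧ a2 ∨ a2 ∧ ¬¬¬a1) ∨ ¬a1 ∧ a1 ∨ a2   — idempotence
= ¬(a1 ∧ a2 ∨ a2 ∧ ¬a1) ∨ ¬a1 ∧ a1 ∨ a2   — double negation
= ¬a2 ∨ ¬a1 ∧ a1 ∨ a2   — distribution
= ¬a2 ∨ a2   — complement / identity
= True   — complement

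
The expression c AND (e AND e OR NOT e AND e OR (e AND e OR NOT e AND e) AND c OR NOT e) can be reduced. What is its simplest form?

c AND (e AND e OR NOT e AND e OR (e AND e OR NOT e AND e) AND c OR NOT e)
= c AND (e AND e OR NOT e AND e OR NOT e)   — absorption
= c AND (e OR NOT e)   — distribution
= c   — complement / identity

c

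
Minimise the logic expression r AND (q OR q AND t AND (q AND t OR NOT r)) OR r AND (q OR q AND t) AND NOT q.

r AND (q OR q AND t AND (q AND t OR NOT r)) OR r AND (q OR q AND t) AND NOT q
= r AND (q OR q AND t) OR r AND (q OR q AND t) AND NOT q
= r AND (q OR q AND t)
= r AND q

r AND q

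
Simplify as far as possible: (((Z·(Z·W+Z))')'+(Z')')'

(((Z·(Z·W+Z))')'+(Z')')'
= (Z·(Z·W+Z))'·Z'   [De Morgan]
= (Z·Z)'·Z'   [absorption]
= Z'·Z'   [idempotence]
= Z'   [idempotence]

Z'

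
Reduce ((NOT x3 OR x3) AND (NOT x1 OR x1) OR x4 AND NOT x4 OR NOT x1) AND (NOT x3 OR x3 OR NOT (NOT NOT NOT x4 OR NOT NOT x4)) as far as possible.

((NOT x3 OR x3) AND (NOT x1 OR x1) OR x4 AND NOT x4 OR NOT x1) AND (NOT x3 OR x3 OR NOT (NOT NOT NOT x4 OR NOT NOT x4))
= ((NOT x3 OR x3) AND (NOT x1 OR x1) OR x4 AND NOT x4 OR NOT x1) AND (NOT x3 OR x3 OR NOT NOT x4 AND NOT x4)   [De Morgan]
= (NOT x3 OR x3 OR x4 AND NOT x4 OR NOT x1) AND (NOT x3 OR x3 OR NOT NOT x4 AND NOT x4)   [complement / identity]
= (NOT x3 OR x3 OR x4 AND NOT x4 OR NOT x1) AND (NOT x3 OR x3 OR x4 AND NOT x4)   [double negation]
= NOT x3 OR x3 OR x4 AND NOT x4   [absorption]
= NOT x3 OR x3   [complement / identity]
= TRUE   [complement]

TRUE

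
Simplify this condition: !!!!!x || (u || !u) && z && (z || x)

!x || z

!!!!!x || (u || !u) && z && (z || x)
= !!!!!x || z && (z || x)
= !!!!!x || z
= !!!x || z
= !x || z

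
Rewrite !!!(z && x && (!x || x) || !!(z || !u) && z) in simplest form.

!!!(z && x && (!x || x) || !!(z || !u) && z)
= !!!(z && x && (!x || x) || (z || !u) && z)   (double negation)
= !!!(z && x && (!x || x) || z)   (absorption)
= !!!(z && x || z)   (complement / identity)
= !!!z   (absorption)
= !z   (double negation)

!z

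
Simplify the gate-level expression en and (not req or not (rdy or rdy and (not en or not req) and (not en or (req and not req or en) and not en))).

en and (not req or not (rdy or rdy and (not en or not req) and (not en or (req and not req or en) and not en)))
= en and (not req or not (rdy or rdy and (not en or not req) and (not en or en and not en)))   — complement / identity
= en and (not req or not (rdy or rdy and (not en or not req) and not en))   — complement / identity
= en and (not req or not (rdy or rdy and not en))   — absorption
= en and (not req or not rdy)   — absorption

en and (not req or not rdy)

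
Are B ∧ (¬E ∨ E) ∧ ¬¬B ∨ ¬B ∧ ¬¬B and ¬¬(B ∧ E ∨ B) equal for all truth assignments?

E1: B ∧ (¬E ∨ E) ∧ ¬¬B ∨ ¬B ∧ ¬¬B
    = B ∧ ¬¬B ∨ ¬B ∧ ¬¬B   (complement / identity)
    = ¬¬B   (distribution)
    = B   (double negation)
E2: ¬¬(B ∧ E ∨ B)
    = B ∧ E ∨ B   (double negation)
    = B   (absorption)
Both reduce to B, so they are equivalent.

Yes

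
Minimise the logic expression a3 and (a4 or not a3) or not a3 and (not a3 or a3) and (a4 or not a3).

a4 or not a3

a3 and (a4 or not a3) or not a3 and (not a3 or a3) and (a4 or not a3)
= a3 and (a4 or not a3) or not a3 and (a4 or not a3)   (complement / identity)
= a4 or not a3   (distribution)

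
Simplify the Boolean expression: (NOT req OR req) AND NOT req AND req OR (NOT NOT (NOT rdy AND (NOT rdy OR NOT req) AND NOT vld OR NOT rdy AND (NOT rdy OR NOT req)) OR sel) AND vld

(NOT rdy OR sel) AND vld

(NOT req OR req) AND NOT req AND req OR (NOT NOT (NOT rdy AND (NOT rdy OR NOT req) AND NOT vld OR NOT rdy AND (NOT rdy OR NOT req)) OR sel) AND vld
= (NOT req OR req) AND NOT req AND req OR (NOT NOT (NOT rdy AND (NOT rdy OR NOT req)) OR sel) AND vld   [absorption]
= NOT req AND req OR (NOT NOT (NOT rdy AND (NOT rdy OR NOT req)) OR sel) AND vld   [complement / identity]
= NOT req AND req OR (NOT NOT NOT rdy OR sel) AND vld   [absorption]
= NOT req AND req OR (NOT rdy OR sel) AND vld   [double negation]
= (NOT rdy OR sel) AND vld   [complement / identity]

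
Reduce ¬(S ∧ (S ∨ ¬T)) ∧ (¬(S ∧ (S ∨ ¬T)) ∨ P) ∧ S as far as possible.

False

¬(S ∧ (S ∨ ¬T)) ∧ (¬(S ∧ (S ∨ ¬T)) ∨ P) ∧ S
= ¬(S ∧ (S ∨ ¬T)) ∧ S   (absorption)
= ¬S ∧ S   (absorption)
= False   (complement)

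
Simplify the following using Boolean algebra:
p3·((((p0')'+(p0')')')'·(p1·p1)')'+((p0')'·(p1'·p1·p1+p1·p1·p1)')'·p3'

p3·((((p0')'+(p0')')')'·(p1·p1)')'+((p0')'·(p1'·p1·p1+p1·p1·p1)')'·p3'
= p3·((((p0')'+(p0')')')'·(p1·p1)')'+((p0')'·(p1·p1)')'·p3'   [distribution]
= p3·(((p0')'+(p0')')·(p1·p1)')'+((p0')'·(p1·p1)')'·p3'   [double negation]
= p3·((p0')'·(p1·p1)')'+((p0')'·(p1·p1)')'·p3'   [idempotence]
= ((p0')'·(p1·p1)')'   [distribution]
= p0'+p1·p1   [De Morgan]
= p0'+p1   [idempotence]

p0'+p1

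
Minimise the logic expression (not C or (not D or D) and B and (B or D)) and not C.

(not C or (not D or D) and B and (B or D)) and not C
= (not C or (not D or D) and B) and not C
= (not C or B) and not C
= not C

not C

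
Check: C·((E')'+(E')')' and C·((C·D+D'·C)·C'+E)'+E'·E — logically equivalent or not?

E1: C·((E')'+(E')')'
    = C·((E')')'   — idempotence
    = C·E'   — double negation
E2: C·((C·D+D'·C)·C'+E)'+E'·E
    = C·(C·C'+E)'+E'·E   — distribution
    = C·(C·C'+E)'   — complement / identity
    = C·E'   — complement / identity
Both reduce to C·E', so they are equivalent.

Yes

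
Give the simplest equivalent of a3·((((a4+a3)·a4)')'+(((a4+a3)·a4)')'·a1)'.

a3·((((a4+a3)·a4)')'+(((a4+a3)·a4)')'·a1)'
= a3·((((a4+a3)·a4)')')'   (absorption)
= a3·((a4+a3)·a4)'   (double negation)
= a3·a4'   (absorption)

a3·a4'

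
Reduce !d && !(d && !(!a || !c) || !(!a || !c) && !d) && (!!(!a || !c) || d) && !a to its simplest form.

!d && !a

!d && !(d && !(!a || !c) || !(!a || !c) && !d) && (!!(!a || !c) || d) && !a
= !d && !!(!a || !c) && (!!(!a || !c) || d) && !a   — distribution
= !d && !!(!a || !c) && !a   — absorption
= !d && (!a || !c) && !a   — double negation
= !d && !a   — absorption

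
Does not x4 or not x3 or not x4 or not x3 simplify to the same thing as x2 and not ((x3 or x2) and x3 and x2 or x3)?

No

E1: not x4 or not x3 or not x4 or not x3
    = not x4 or not x3   — idempotence
E2: x2 and not ((x3 or x2) and x3 and x2 or x3)
    = x2 and not (x3 and x2 or x3)   — absorption
    = x2 and not x3   — absorption
These differ: at x2=0, x3=1, x4=0, E1 = 1 but E2 = 0.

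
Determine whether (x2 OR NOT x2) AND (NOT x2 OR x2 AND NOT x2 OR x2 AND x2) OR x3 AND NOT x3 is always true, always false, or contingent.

(x2 OR NOT x2) AND (NOT x2 OR x2 AND NOT x2 OR x2 AND x2) OR x3 AND NOT x3
= NOT x2 OR x2 AND NOT x2 OR x2 AND x2 OR x3 AND NOT x3
= NOT x2 OR x2 AND NOT x2 OR x2 AND x2
= NOT x2 OR x2
= TRUE

always true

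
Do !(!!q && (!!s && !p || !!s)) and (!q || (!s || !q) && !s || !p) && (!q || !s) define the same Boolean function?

E1: !(!!q && (!!s && !p || !!s))
    = !(!!q && !!s)
    = !q || !s
E2: (!q || (!s || !q) && !s || !p) && (!q || !s)
    = (!q || !s || !p) && (!q || !s)
    = !q || !s
Both reduce to !q || !s, so they are equivalent.

Yes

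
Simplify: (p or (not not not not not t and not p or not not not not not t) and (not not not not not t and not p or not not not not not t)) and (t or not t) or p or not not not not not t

(p or (not not not not not t and not p or not not not not not t) and (not not not not not t and not p or not not not not not t)) and (t or not t) or p or not not not not not t
= (p or not not not not not t and not p or not not not not not t) and (t or not t) or p or not not not not not t   — idempotence
= (p or not not not not not t) and (t or not t) or p or not not not not not t   — absorption
= p or not not not not not t or p or not not not not not t   — complement / identity
= p or not not not not not t   — idempotence
= p or not not not t   — double negation
= p or not t   — double negation

p or not t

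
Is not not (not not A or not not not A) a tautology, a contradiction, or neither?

tautology

not not (not not A or not not not A)
= not (not A and not not A)
= A or not A
= True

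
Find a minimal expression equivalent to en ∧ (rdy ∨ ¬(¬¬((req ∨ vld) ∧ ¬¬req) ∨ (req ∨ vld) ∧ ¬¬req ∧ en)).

en ∧ (rdy ∨ ¬req)

en ∧ (rdy ∨ ¬(¬¬((req ∨ vld) ∧ ¬¬req) ∨ (req ∨ vld) ∧ ¬¬req ∧ en))
= en ∧ (rdy ∨ ¬((req ∨ vld) ∧ ¬¬req ∨ (req ∨ vld) ∧ ¬¬req ∧ en))   (double negation)
= en ∧ (rdy ∨ ¬((req ∨ vld) ∧ ¬¬req))   (absorption)
= en ∧ (rdy ∨ ¬((req ∨ vld) ∧ req))   (double negation)
= en ∧ (rdy ∨ ¬req)   (absorption)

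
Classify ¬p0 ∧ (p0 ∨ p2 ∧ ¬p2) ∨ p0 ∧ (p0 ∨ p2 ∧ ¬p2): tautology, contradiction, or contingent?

¬p0 ∧ (p0 ∨ p2 ∧ ¬p2) ∨ p0 ∧ (p0 ∨ p2 ∧ ¬p2)
= p0 ∨ p2 ∧ ¬p2
= p0
This depends on p0, so it is not a constant.

contingent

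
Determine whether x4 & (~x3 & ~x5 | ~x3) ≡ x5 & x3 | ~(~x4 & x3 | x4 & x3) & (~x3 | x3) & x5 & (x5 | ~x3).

No

E1: x4 & (~x3 & ~x5 | ~x3)
    = x4 & ~x3
E2: x5 & x3 | ~(~x4 & x3 | x4 & x3) & (~x3 | x3) & x5 & (x5 | ~x3)
    = x5 & x3 | ~x3 & (~x3 | x3) & x5 & (x5 | ~x3)
    = x5 & x3 | ~x3 & x5 & (x5 | ~x3)
    = x5 & x3 | ~x3 & x5
    = x5
These differ: at x3=0, x4=0, x5=1, E1 = 0 but E2 = 1.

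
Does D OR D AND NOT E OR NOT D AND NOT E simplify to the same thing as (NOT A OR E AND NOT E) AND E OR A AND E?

E1: D OR D AND NOT E OR NOT D AND NOT E
    = D OR NOT E   — distribution
E2: (NOT A OR E AND NOT E) AND E OR A AND E
    = NOT A AND E OR A AND E   — complement / identity
    = E   — distribution
These differ: at A=0, D=0, E=0, E1 = 1 but E2 = 0.

No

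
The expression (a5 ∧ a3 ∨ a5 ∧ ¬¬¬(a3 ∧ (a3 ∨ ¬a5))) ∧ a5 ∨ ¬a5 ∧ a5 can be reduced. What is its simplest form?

(a5 ∧ a3 ∨ a5 ∧ ¬¬¬(a3 ∧ (a3 ∨ ¬a5))) ∧ a5 ∨ ¬a5 ∧ a5
= (a5 ∧ a3 ∨ a5 ∧ ¬¬¬a3) ∧ a5 ∨ ¬a5 ∧ a5
= (a5 ∧ a3 ∨ a5 ∧ ¬a3) ∧ a5 ∨ ¬a5 ∧ a5
= a5 ∧ a5 ∨ ¬a5 ∧ a5
= a5

a5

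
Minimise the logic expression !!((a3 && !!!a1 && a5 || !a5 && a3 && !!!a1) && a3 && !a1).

!!((a3 && !!!a1 && a5 || !a5 && a3 && !!!a1) && a3 && !a1)
= (a3 && !!!a1 && a5 || !a5 && a3 && !!!a1) && a3 && !a1   (double negation)
= a3 && !!!a1 && a3 && !a1   (distribution)
= a3 && !a1 && a3 && !a1   (double negation)
= a3 && !a1   (idempotence)

a3 && !a1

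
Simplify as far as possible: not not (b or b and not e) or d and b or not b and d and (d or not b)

not not (b or b and not e) or d and b or not b and d and (d or not b)
= not not (b or b and not e) or d and b or not b and d   [absorption]
= b or b and not e or d and b or not b and d   [double negation]
= b or b and not e or d   [distribution]
= b or d   [absorption]

b or d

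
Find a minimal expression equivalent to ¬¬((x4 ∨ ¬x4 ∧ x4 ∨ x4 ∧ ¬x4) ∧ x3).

¬¬((x4 ∨ ¬x4 ∧ x4 ∨ x4 ∧ ¬x4) ∧ x3)
= (x4 ∨ ¬x4 ∧ x4 ∨ x4 ∧ ¬x4) ∧ x3   [double negation]
= (x4 ∨ ¬x4 ∧ x4) ∧ x3   [complement / identity]
= x4 ∧ x3   [complement / identity]

x4 ∧ x3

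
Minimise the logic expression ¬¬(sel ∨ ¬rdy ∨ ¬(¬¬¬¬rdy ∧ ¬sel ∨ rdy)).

sel ∨ ¬rdy

¬¬(sel ∨ ¬rdy ∨ ¬(¬¬¬¬rdy ∧ ¬sel ∨ rdy))
= ¬¬(sel ∨ ¬rdy ∨ ¬(¬¬rdy ∧ ¬sel ∨ rdy))   [double negation]
= sel ∨ ¬rdy ∨ ¬(¬¬rdy ∧ ¬sel ∨ rdy)   [double negation]
= sel ∨ ¬rdy ∨ ¬(rdy ∧ ¬sel ∨ rdy)   [double negation]
= sel ∨ ¬rdy ∨ ¬rdy   [absorption]
= sel ∨ ¬rdy   [idempotence]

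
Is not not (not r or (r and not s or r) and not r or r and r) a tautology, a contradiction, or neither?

tautology

not not (not r or (r and not s or r) and not r or r and r)
= not not (not r or r and not r or r and r)   (absorption)
= not not (not r or r)   (distribution)
= not r or r   (double negation)
= True   (complement)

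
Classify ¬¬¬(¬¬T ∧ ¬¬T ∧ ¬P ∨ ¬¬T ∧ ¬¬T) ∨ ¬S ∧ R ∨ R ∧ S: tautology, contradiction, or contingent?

¬¬¬(¬¬T ∧ ¬¬T ∧ ¬P ∨ ¬¬T ∧ ¬¬T) ∨ ¬S ∧ R ∨ R ∧ S
= ¬¬¬(¬¬T ∧ ¬¬T) ∨ ¬S ∧ R ∨ R ∧ S   [absorption]
= ¬(¬¬T ∧ ¬¬T) ∨ ¬S ∧ R ∨ R ∧ S   [double negation]
= ¬(¬¬T ∧ ¬¬T) ∨ R   [distribution]
= ¬¬¬T ∨ R   [idempotence]
= ¬T ∨ R   [double negation]
This depends on R, T, so it is not a constant.

contingent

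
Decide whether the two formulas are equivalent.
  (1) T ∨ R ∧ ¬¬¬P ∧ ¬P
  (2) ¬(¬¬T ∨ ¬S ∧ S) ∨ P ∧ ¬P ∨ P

E1: T ∨ R ∧ ¬¬¬P ∧ ¬P
    = T ∨ R ∧ ¬P ∧ ¬P   (double negation)
    = T ∨ R ∧ ¬P   (idempotence)
E2: ¬(¬¬T ∨ ¬S ∧ S) ∨ P ∧ ¬P ∨ P
    = ¬¬¬T ∨ P ∧ ¬P ∨ P   (complement / identity)
    = ¬¬¬T ∨ P   (complement / identity)
    = ¬T ∨ P   (double negation)
These differ: at P=0, R=1, S=0, T=1, E1 = 1 but E2 = 0.

No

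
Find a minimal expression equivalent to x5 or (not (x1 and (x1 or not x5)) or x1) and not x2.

x5 or not x2

x5 or (not (x1 and (x1 or not x5)) or x1) and not x2
= x5 or (not x1 or x1) and not x2   [absorption]
= x5 or not x2   [complement / identity]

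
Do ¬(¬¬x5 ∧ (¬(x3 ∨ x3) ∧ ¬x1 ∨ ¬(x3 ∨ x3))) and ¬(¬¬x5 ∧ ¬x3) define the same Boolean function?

E1: ¬(¬¬x5 ∧ (¬(x3 ∨ x3) ∧ ¬x1 ∨ ¬(x3 ∨ x3)))
    = ¬(¬¬x5 ∧ ¬(x3 ∨ x3))   [absorption]
    = ¬x5 ∨ x3 ∨ x3   [De Morgan]
    = ¬x5 ∨ x3   [idempotence]
E2: ¬(¬¬x5 ∧ ¬x3)
    = ¬x5 ∨ x3   [De Morgan]
Both reduce to ¬x5 ∨ x3, so they are equivalent.

Yes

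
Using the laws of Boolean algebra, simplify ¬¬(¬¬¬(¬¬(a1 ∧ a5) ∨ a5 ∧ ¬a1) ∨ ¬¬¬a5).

¬a5

¬¬(¬¬¬(¬¬(a1 ∧ a5) ∨ a5 ∧ ¬a1) ∨ ¬¬¬a5)
= ¬¬(¬¬¬(a1 ∧ a5 ∨ a5 ∧ ¬a1) ∨ ¬¬¬a5)
= ¬¬(¬(a1 ∧ a5 ∨ a5 ∧ ¬a1) ∨ ¬¬¬a5)
= ¬¬(¬(a1 ∧ a5 ∨ a5 ∧ ¬a1) ∨ ¬a5)
= ¬¬(¬a5 ∨ ¬a5)
= ¬¬¬a5
= ¬a5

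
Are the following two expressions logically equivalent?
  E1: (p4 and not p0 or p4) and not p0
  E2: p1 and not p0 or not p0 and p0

No

E1: (p4 and not p0 or p4) and not p0
    = p4 and not p0   — absorption
E2: p1 and not p0 or not p0 and p0
    = p1 and not p0   — complement / identity
These differ: at p0=0, p1=1, p4=0, E1 = 0 but E2 = 1.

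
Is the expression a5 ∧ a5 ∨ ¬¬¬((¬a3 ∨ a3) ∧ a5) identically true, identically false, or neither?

identically true

a5 ∧ a5 ∨ ¬¬¬((¬a3 ∨ a3) ∧ a5)
= a5 ∧ a5 ∨ ¬((¬a3 ∨ a3) ∧ a5)
= a5 ∨ ¬((¬a3 ∨ a3) ∧ a5)
= a5 ∨ ¬a5
= True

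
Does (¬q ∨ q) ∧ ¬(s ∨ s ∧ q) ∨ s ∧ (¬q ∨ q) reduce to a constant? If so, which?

yes, True

(¬q ∨ q) ∧ ¬(s ∨ s ∧ q) ∨ s ∧ (¬q ∨ q)
= (¬q ∨ q) ∧ ¬s ∨ s ∧ (¬q ∨ q)
= ¬q ∨ q
= True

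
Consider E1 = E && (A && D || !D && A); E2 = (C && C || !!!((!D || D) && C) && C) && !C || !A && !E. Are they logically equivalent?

E1: E && (A && D || !D && A)
    = E && A
E2: (C && C || !!!((!D || D) && C) && C) && !C || !A && !E
    = (C && C || !((!D || D) && C) && C) && !C || !A && !E
    = (C && C || !C && C) && !C || !A && !E
    = C && !C || !A && !E
    = !A && !E
These differ: at A=0, C=0, D=0, E=0, E1 = 0 but E2 = 1.

No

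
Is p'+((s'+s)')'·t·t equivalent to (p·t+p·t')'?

E1: p'+((s'+s)')'·t·t
    = p'+(s'+s)·t·t   (double negation)
    = p'+(s'+s)·t   (idempotence)
    = p'+t   (complement / identity)
E2: (p·t+p·t')'
    = p'   (distribution)
These differ: at p=1, s=0, t=1, E1 = 1 but E2 = 0.

No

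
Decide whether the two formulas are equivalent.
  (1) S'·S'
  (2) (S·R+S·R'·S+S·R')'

Yes

E1: S'·S'
    = S'   [idempotence]
E2: (S·R+S·R'·S+S·R')'
    = (S·R+(R'·S+R')·S)'   [distribution]
    = (S·R+R'·S)'   [absorption]
    = S'   [distribution]
Both reduce to S', so they are equivalent.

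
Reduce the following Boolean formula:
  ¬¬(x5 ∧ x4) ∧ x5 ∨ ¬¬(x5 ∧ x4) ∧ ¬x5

x5 ∧ x4

¬¬(x5 ∧ x4) ∧ x5 ∨ ¬¬(x5 ∧ x4) ∧ ¬x5
= ¬¬(x5 ∧ x4)   [distribution]
= x5 ∧ x4   [double negation]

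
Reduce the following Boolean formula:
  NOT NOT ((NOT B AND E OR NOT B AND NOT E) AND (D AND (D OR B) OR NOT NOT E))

NOT B AND (D OR E)

NOT NOT ((NOT B AND E OR NOT B AND NOT E) AND (D AND (D OR B) OR NOT NOT E))
= NOT NOT ((NOT B AND E OR NOT B AND NOT E) AND (D OR NOT NOT E))   (absorption)
= NOT NOT (NOT B AND (D OR NOT NOT E))   (distribution)
= NOT NOT (NOT B AND (D OR E))   (double negation)
= NOT B AND (D OR E)   (double negation)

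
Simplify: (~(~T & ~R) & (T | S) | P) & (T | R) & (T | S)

(~(~T & ~R) & (T | S) | P) & (T | R) & (T | S)
= ((T | R) & (T | S) | P) & (T | R) & (T | S)
= (T | R) & (T | S)
= R & S | T

R & S | T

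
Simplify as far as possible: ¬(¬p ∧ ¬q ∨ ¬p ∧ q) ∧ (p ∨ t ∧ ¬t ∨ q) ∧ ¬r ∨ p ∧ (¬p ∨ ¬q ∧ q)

p ∧ ¬r

¬(¬p ∧ ¬q ∨ ¬p ∧ q) ∧ (p ∨ t ∧ ¬t ∨ q) ∧ ¬r ∨ p ∧ (¬p ∨ ¬q ∧ q)
= ¬¬p ∧ (p ∨ t ∧ ¬t ∨ q) ∧ ¬r ∨ p ∧ (¬p ∨ ¬q ∧ q)
= ¬¬p ∧ (p ∨ q) ∧ ¬r ∨ p ∧ (¬p ∨ ¬q ∧ q)
= ¬¬p ∧ (p ∨ q) ∧ ¬r ∨ p ∧ ¬p
= ¬¬p ∧ (p ∨ q) ∧ ¬r
= p ∧ (p ∨ q) ∧ ¬r
= p ∧ ¬r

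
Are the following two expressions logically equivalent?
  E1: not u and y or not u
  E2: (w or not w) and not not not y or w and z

No

E1: not u and y or not u
    = not u   — absorption
E2: (w or not w) and not not not y or w and z
    = not not not y or w and z   — complement / identity
    = not y or w and z   — double negation
These differ: at u=0, w=0, y=1, z=1, E1 = 1 but E2 = 0.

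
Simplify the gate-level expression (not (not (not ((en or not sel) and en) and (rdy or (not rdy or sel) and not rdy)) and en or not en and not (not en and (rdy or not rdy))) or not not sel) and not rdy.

(not (not (not ((en or not sel) and en) and (rdy or (not rdy or sel) and not rdy)) and en or not en and not (not en and (rdy or not rdy))) or not not sel) and not rdy
= (not (not (not en and (rdy or (not rdy or sel) and not rdy)) and en or not en and not (not en and (rdy or not rdy))) or not not sel) and not rdy   — absorption
= (not (not (not en and (rdy or (not rdy or sel) and not rdy)) and en or not en and not (not en and (rdy or not rdy))) or sel) and not rdy   — double negation
= (not (not (not en and (rdy or not rdy)) and en or not en and not (not en and (rdy or not rdy))) or sel) and not rdy   — absorption
= (not not (not en and (rdy or not rdy)) or sel) and not rdy   — distribution
= (not not not en or sel) and not rdy   — complement / identity
= (not en or sel) and not rdy   — double negation

(not en or sel) and not rdy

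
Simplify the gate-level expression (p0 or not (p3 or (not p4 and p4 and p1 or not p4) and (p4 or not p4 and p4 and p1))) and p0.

p0

(p0 or not (p3 or (not p4 and p4 and p1 or not p4) and (p4 or not p4 and p4 and p1))) and p0
= (p0 or not (p3 or not p4 and p4 or not p4 and p4 and p1)) and p0   (distribution)
= (p0 or not (p3 or not p4 and p4)) and p0   (absorption)
= (p0 or not p3) and p0   (complement / identity)
= p0   (absorption)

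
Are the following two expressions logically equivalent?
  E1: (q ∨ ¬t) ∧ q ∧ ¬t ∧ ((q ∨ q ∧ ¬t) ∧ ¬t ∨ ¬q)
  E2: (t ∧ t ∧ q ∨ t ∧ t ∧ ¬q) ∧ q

E1: (q ∨ ¬t) ∧ q ∧ ¬t ∧ ((q ∨ q ∧ ¬t) ∧ ¬t ∨ ¬q)
    = q ∧ ¬t ∧ ((q ∨ q ∧ ¬t) ∧ ¬t ∨ ¬q)
    = q ∧ ¬t ∧ (q ∧ ¬t ∨ ¬q)
    = q ∧ ¬t
E2: (t ∧ t ∧ q ∨ t ∧ t ∧ ¬q) ∧ q
    = t ∧ t ∧ q
    = t ∧ q
These differ: at q=1, t=0, E1 = 1 but E2 = 0.

No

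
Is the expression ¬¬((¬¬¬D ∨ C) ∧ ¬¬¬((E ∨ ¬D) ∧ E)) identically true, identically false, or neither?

neither

¬¬((¬¬¬D ∨ C) ∧ ¬¬¬((E ∨ ¬D) ∧ E))
= ¬¬((¬¬¬D ∨ C) ∧ ¬((E ∨ ¬D) ∧ E))   [double negation]
= ¬¬((¬¬¬D ∨ C) ∧ ¬E)   [absorption]
= (¬¬¬D ∨ C) ∧ ¬E   [double negation]
= (¬D ∨ C) ∧ ¬E   [double negation]
This depends on C, D, E, so it is not a constant.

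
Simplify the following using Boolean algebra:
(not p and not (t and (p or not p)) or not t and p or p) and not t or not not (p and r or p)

(not p and not (t and (p or not p)) or not t and p or p) and not t or not not (p and r or p)
= (not p and not t or not t and p or p) and not t or not not (p and r or p)   [complement / identity]
= (not t or p) and not t or not not (p and r or p)   [distribution]
= not t or not not (p and r or p)   [absorption]
= not t or not not p   [absorption]
= not t or p   [double negation]

not t or p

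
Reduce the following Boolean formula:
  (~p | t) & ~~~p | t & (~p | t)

~p | t

(~p | t) & ~~~p | t & (~p | t)
= (~p | t) & ~p | t & (~p | t)
= (~p | t) & (~p | t)
= ~p | t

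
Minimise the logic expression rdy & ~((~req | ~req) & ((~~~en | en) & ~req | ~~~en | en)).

rdy & ~((~req | ~req) & ((~~~en | en) & ~req | ~~~en | en))
= rdy & ~((~req | ~req) & (~~~en | en))   [absorption]
= rdy & ~((~req | ~req) & (~en | en))   [double negation]
= rdy & ~(~req | ~req)   [complement / identity]
= rdy & req & req   [De Morgan]
= rdy & req   [idempotence]

rdy & req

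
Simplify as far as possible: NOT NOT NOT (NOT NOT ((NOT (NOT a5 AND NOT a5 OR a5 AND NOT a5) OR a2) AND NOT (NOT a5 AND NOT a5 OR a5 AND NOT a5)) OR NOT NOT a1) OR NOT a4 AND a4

NOT NOT NOT (NOT NOT ((NOT (NOT a5 AND NOT a5 OR a5 AND NOT a5) OR a2) AND NOT (NOT a5 AND NOT a5 OR a5 AND NOT a5)) OR NOT NOT a1) OR NOT a4 AND a4
= NOT (NOT NOT ((NOT (NOT a5 AND NOT a5 OR a5 AND NOT a5) OR a2) AND NOT (NOT a5 AND NOT a5 OR a5 AND NOT a5)) OR NOT NOT a1) OR NOT a4 AND a4   — double negation
= NOT (NOT NOT NOT (NOT a5 AND NOT a5 OR a5 AND NOT a5) OR NOT NOT a1) OR NOT a4 AND a4   — absorption
= NOT NOT (NOT a5 AND NOT a5 OR a5 AND NOT a5) AND NOT a1 OR NOT a4 AND a4   — De Morgan
= NOT NOT NOT a5 AND NOT a1 OR NOT a4 AND a4   — distribution
= NOT NOT NOT a5 AND NOT a1   — complement / identity
= NOT a5 AND NOT a1   — double negation

NOT a5 AND NOT a1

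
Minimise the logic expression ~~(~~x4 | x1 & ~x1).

x4

~~(~~x4 | x1 & ~x1)
= ~~(x4 | x1 & ~x1)   (double negation)
= ~~x4   (complement / identity)
= x4   (double negation)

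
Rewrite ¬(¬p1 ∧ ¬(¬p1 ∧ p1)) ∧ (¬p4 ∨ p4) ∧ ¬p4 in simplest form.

¬(¬p1 ∧ ¬(¬p1 ∧ p1)) ∧ (¬p4 ∨ p4) ∧ ¬p4
= (p1 ∨ ¬p1 ∧ p1) ∧ (¬p4 ∨ p4) ∧ ¬p4
= (p1 ∨ ¬p1 ∧ p1) ∧ ¬p4
= p1 ∧ ¬p4

p1 ∧ ¬p4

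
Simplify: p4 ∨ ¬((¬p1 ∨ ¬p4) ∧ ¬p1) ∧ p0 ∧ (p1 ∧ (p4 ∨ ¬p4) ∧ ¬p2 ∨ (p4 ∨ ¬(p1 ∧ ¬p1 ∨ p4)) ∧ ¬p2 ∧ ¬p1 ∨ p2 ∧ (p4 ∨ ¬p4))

p4 ∨ p1 ∧ p0

p4 ∨ ¬((¬p1 ∨ ¬p4) ∧ ¬p1) ∧ p0 ∧ (p1 ∧ (p4 ∨ ¬p4) ∧ ¬p2 ∨ (p4 ∨ ¬(p1 ∧ ¬p1 ∨ p4)) ∧ ¬p2 ∧ ¬p1 ∨ p2 ∧ (p4 ∨ ¬p4))
= p4 ∨ ¬((¬p1 ∨ ¬p4) ∧ ¬p1) ∧ p0 ∧ (p1 ∧ (p4 ∨ ¬p4) ∧ ¬p2 ∨ (p4 ∨ ¬p4) ∧ ¬p2 ∧ ¬p1 ∨ p2 ∧ (p4 ∨ ¬p4))   [complement / identity]
= p4 ∨ ¬((¬p1 ∨ ¬p4) ∧ ¬p1) ∧ p0 ∧ ((p4 ∨ ¬p4) ∧ ¬p2 ∨ p2 ∧ (p4 ∨ ¬p4))   [distribution]
= p4 ∨ ¬((¬p1 ∨ ¬p4) ∧ ¬p1) ∧ p0 ∧ (p4 ∨ ¬p4)   [distribution]
= p4 ∨ ¬¬p1 ∧ p0 ∧ (p4 ∨ ¬p4)   [absorption]
= p4 ∨ p1 ∧ p0 ∧ (p4 ∨ ¬p4)   [double negation]
= p4 ∨ p1 ∧ p0   [complement / identity]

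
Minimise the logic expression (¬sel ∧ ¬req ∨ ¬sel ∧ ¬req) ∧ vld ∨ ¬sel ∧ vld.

(¬sel ∧ ¬req ∨ ¬sel ∧ ¬req) ∧ vld ∨ ¬sel ∧ vld
= ¬sel ∧ ¬req ∧ vld ∨ ¬sel ∧ vld
= (¬sel ∧ ¬req ∨ ¬sel) ∧ vld
= ¬sel ∧ vld

¬sel ∧ vld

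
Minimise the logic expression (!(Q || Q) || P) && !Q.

(!(Q || Q) || P) && !Q
= (!Q || P) && !Q   [idempotence]
= !Q   [absorption]

!Q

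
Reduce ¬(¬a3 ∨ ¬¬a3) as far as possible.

¬(¬a3 ∨ ¬¬a3)
= a3 ∧ ¬a3
= False

False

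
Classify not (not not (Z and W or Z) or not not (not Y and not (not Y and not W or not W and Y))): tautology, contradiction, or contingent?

contingent

not (not not (Z and W or Z) or not not (not Y and not (not Y and not W or not W and Y)))
= not (not not (Z and W or Z) or not not (not Y and not not W))
= not (Z and W or Z) and not (not Y and not not W)
= not (Z and W or Z) and (Y or not W)
= not Z and (Y or not W)
This depends on W, Y, Z, so it is not a constant.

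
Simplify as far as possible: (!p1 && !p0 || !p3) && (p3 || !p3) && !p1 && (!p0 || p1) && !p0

!p1 && !p0

(!p1 && !p0 || !p3) && (p3 || !p3) && !p1 && (!p0 || p1) && !p0
= (!p1 && !p0 || !p3) && !p1 && (!p0 || p1) && !p0   [complement / identity]
= (!p1 && !p0 || !p3) && !p1 && !p0   [absorption]
= !p1 && !p0   [absorption]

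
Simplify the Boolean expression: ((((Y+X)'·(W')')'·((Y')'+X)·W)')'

(Y+X)·W

((((Y+X)'·(W')')'·((Y')'+X)·W)')'
= ((Y+X)'·(W')')'·((Y')'+X)·W   [double negation]
= ((Y+X)'·(W')')'·(Y+X)·W   [double negation]
= (Y+X+W')·(Y+X)·W   [De Morgan]
= (Y+X)·W   [absorption]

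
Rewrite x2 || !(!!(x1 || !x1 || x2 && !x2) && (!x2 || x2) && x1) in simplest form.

x2 || !(!!(x1 || !x1 || x2 && !x2) && (!x2 || x2) && x1)
= x2 || !(!!(x1 || !x1) && (!x2 || x2) && x1)   — complement / identity
= x2 || !((x1 || !x1) && (!x2 || x2) && x1)   — double negation
= x2 || !((!x2 || x2) && x1)   — complement / identity
= x2 || !x1   — complement / identity

x2 || !x1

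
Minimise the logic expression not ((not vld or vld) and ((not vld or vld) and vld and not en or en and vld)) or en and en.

not vld or en

not ((not vld or vld) and ((not vld or vld) and vld and not en or en and vld)) or en and en
= not ((not vld or vld) and ((not vld or vld) and vld and not en or en and vld)) or en   [idempotence]
= not ((not vld or vld) and (vld and not en or en and vld)) or en   [complement / identity]
= not (vld and not en or en and vld) or en   [complement / identity]
= not vld or en   [distribution]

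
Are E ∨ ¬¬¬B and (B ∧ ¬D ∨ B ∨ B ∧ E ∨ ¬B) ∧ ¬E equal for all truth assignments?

E1: E ∨ ¬¬¬B
    = E ∨ ¬B
E2: (B ∧ ¬D ∨ B ∨ B ∧ E ∨ ¬B) ∧ ¬E
    = (B ∧ ¬D ∨ B ∨ ¬B) ∧ ¬E
    = (B ∨ ¬B) ∧ ¬E
    = ¬E
These differ: at B=0, D=1, E=1, E1 = 1 but E2 = 0.

No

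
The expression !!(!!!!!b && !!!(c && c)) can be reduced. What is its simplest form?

!b && !c

!!(!!!!!b && !!!(c && c))
= !!(!!!!!b && !!!c)   (idempotence)
= !(!!!!b || !!c)   (De Morgan)
= !!!b && !c   (De Morgan)
= !b && !c   (double negation)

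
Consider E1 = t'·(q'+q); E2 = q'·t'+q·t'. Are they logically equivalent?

Yes

E1: t'·(q'+q)
    = t'   [complement / identity]
E2: q'·t'+q·t'
    = t'   [distribution]
Both reduce to t', so they are equivalent.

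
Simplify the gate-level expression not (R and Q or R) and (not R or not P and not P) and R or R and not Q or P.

not (R and Q or R) and (not R or not P and not P) and R or R and not Q or P
= not (R and Q or R) and (not R or not P) and R or R and not Q or P   (idempotence)
= not R and (not R or not P) and R or R and not Q or P   (absorption)
= not R and R or R and not Q or P   (absorption)
= R and not Q or P   (complement / identity)

R and not Q or P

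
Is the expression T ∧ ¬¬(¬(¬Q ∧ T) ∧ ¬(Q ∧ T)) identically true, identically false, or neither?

T ∧ ¬¬(¬(¬Q ∧ T) ∧ ¬(Q ∧ T))
= T ∧ ¬(¬Q ∧ T ∨ Q ∧ T)   [De Morgan]
= T ∧ ¬T   [distribution]
= False   [complement]

identically false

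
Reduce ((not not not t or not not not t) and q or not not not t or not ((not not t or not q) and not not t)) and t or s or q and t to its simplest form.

((not not not t or not not not t) and q or not not not t or not ((not not t or not q) and not not t)) and t or s or q and t
= ((not not not t or not not not t) and q or not not not t or not not not t) and t or s or q and t   [absorption]
= (not not not t or not not not t) and t or s or q and t   [absorption]
= not not not t and t or s or q and t   [idempotence]
= not t and t or s or q and t   [double negation]
= s or q and t   [complement / identity]

s or q and t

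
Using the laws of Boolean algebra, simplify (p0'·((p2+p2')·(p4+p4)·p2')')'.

p0+p4·p2'

(p0'·((p2+p2')·(p4+p4)·p2')')'
= p0+(p2+p2')·(p4+p4)·p2'   — De Morgan
= p0+(p4+p4)·p2'   — complement / identity
= p0+p4·p2'   — idempotence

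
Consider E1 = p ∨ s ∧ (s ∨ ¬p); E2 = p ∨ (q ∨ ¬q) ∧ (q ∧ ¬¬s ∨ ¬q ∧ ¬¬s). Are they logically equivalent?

Yes

E1: p ∨ s ∧ (s ∨ ¬p)
    = p ∨ s   [absorption]
E2: p ∨ (q ∨ ¬q) ∧ (q ∧ ¬¬s ∨ ¬q ∧ ¬¬s)
    = p ∨ q ∧ ¬¬s ∨ ¬q ∧ ¬¬s   [complement / identity]
    = p ∨ ¬¬s   [distribution]
    = p ∨ s   [double negation]
Both reduce to p ∨ s, so they are equivalent.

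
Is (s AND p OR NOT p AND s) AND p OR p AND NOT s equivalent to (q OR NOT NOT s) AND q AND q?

No

E1: (s AND p OR NOT p AND s) AND p OR p AND NOT s
    = s AND p OR p AND NOT s   — distribution
    = p   — distribution
E2: (q OR NOT NOT s) AND q AND q
    = (q OR s) AND q AND q   — double negation
    = (q OR s) AND q   — idempotence
    = q   — absorption
These differ: at p=0, q=1, s=0, E1 = 0 but E2 = 1.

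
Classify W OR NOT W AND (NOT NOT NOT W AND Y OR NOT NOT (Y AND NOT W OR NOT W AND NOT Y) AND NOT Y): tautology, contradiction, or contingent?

tautology

W OR NOT W AND (NOT NOT NOT W AND Y OR NOT NOT (Y AND NOT W OR NOT W AND NOT Y) AND NOT Y)
= W OR NOT W AND (NOT NOT NOT W AND Y OR NOT NOT NOT W AND NOT Y)
= W OR NOT W AND NOT NOT NOT W
= W OR NOT W AND NOT W
= W OR NOT W
= TRUE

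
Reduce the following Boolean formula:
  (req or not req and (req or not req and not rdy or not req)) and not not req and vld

req and vld

(req or not req and (req or not req and not rdy or not req)) and not not req and vld
= (req or not req and (req or not req)) and not not req and vld   — absorption
= (req or not req) and not not req and vld   — complement / identity
= (req or not req) and req and vld   — double negation
= req and vld   — complement / identity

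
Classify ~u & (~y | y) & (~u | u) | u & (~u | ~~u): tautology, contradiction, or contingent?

~u & (~y | y) & (~u | u) | u & (~u | ~~u)
= ~u & (~u | u) | u & (~u | ~~u)   — complement / identity
= ~u & (~u | u) | u & (~u | u)   — double negation
= (~u | u) & (~u | u)   — distribution
= ~u | u   — complement / identity
= 1   — complement

tautology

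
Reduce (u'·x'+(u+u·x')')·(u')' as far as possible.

0

(u'·x'+(u+u·x')')·(u')'
= (u'·x'+u')·(u')'   — absorption
= (u'·x'+u')·u   — double negation
= u'·u   — absorption
= 0   — complement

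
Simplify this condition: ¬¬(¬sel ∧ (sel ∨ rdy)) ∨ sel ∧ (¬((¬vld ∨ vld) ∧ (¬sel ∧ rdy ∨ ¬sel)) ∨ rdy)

sel ∨ rdy

¬¬(¬sel ∧ (sel ∨ rdy)) ∨ sel ∧ (¬((¬vld ∨ vld) ∧ (¬sel ∧ rdy ∨ ¬sel)) ∨ rdy)
= ¬¬(¬sel ∧ (sel ∨ rdy)) ∨ sel ∧ (¬((¬vld ∨ vld) ∧ ¬sel) ∨ rdy)   — absorption
= ¬sel ∧ (sel ∨ rdy) ∨ sel ∧ (¬((¬vld ∨ vld) ∧ ¬sel) ∨ rdy)   — double negation
= ¬sel ∧ (sel ∨ rdy) ∨ sel ∧ (¬¬sel ∨ rdy)   — complement / identity
= ¬sel ∧ (sel ∨ rdy) ∨ sel ∧ (sel ∨ rdy)   — double negation
= sel ∨ rdy   — distribution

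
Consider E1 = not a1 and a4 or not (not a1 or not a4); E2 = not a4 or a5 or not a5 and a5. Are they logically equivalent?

No

E1: not a1 and a4 or not (not a1 or not a4)
    = not a1 and a4 or a1 and a4   [De Morgan]
    = a4   [distribution]
E2: not a4 or a5 or not a5 and a5
    = not a4 or a5   [complement / identity]
These differ: at a1=0, a4=0, a5=1, E1 = 0 but E2 = 1.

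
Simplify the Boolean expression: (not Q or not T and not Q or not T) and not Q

not Q

(not Q or not T and not Q or not T) and not Q
= (not Q or not T) and not Q   [absorption]
= not Q   [absorption]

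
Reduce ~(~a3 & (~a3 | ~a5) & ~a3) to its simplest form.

a3

~(~a3 & (~a3 | ~a5) & ~a3)
= ~(~a3 & ~a3)   [absorption]
= ~~a3   [idempotence]
= a3   [double negation]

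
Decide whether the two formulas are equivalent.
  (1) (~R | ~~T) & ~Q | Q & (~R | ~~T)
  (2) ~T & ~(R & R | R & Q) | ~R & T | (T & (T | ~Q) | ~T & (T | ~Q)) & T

E1: (~R | ~~T) & ~Q | Q & (~R | ~~T)
    = ~R | ~~T   [distribution]
    = ~R | T   [double negation]
E2: ~T & ~(R & R | R & Q) | ~R & T | (T & (T | ~Q) | ~T & (T | ~Q)) & T
    = ~T & ~(R & (R | Q)) | ~R & T | (T & (T | ~Q) | ~T & (T | ~Q)) & T   [distribution]
    = ~T & ~(R & (R | Q)) | ~R & T | (T | ~Q) & T   [distribution]
    = ~T & ~R | ~R & T | (T | ~Q) & T   [absorption]
    = ~R | (T | ~Q) & T   [distribution]
    = ~R | T   [absorption]
Both reduce to ~R | T, so they are equivalent.

Yes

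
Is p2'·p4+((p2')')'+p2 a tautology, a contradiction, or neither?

p2'·p4+((p2')')'+p2
= p2'·p4+p2'+p2
= p2'+p2
= 1

tautology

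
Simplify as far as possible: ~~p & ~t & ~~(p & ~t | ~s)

~~p & ~t & ~~(p & ~t | ~s)
= p & ~t & ~~(p & ~t | ~s)
= p & ~t & (p & ~t | ~s)
= p & ~t

p & ~t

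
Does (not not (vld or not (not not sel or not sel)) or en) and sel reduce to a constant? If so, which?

(not not (vld or not (not not sel or not sel)) or en) and sel
= (not not (vld or not sel and sel) or en) and sel   [De Morgan]
= (not not vld or en) and sel   [complement / identity]
= (vld or en) and sel   [double negation]
This depends on en, sel, vld, so it is not a constant.

no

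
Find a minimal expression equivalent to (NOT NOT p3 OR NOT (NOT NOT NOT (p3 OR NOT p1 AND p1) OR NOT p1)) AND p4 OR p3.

(NOT NOT p3 OR NOT (NOT NOT NOT (p3 OR NOT p1 AND p1) OR NOT p1)) AND p4 OR p3
= (NOT NOT p3 OR NOT NOT (p3 OR NOT p1 AND p1) AND p1) AND p4 OR p3   — De Morgan
= (NOT NOT p3 OR NOT NOT p3 AND p1) AND p4 OR p3   — complement / identity
= NOT NOT p3 AND p4 OR p3   — absorption
= p3 AND p4 OR p3   — double negation
= p3   — absorption

p3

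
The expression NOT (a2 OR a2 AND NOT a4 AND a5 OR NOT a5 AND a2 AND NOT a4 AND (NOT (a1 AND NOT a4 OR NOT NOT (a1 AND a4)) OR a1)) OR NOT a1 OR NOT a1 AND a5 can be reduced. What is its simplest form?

NOT (a2 OR a2 AND NOT a4 AND a5 OR NOT a5 AND a2 AND NOT a4 AND (NOT (a1 AND NOT a4 OR NOT NOT (a1 AND a4)) OR a1)) OR NOT a1 OR NOT a1 AND a5
= NOT (a2 OR a2 AND NOT a4 AND a5 OR NOT a5 AND a2 AND NOT a4 AND (NOT (a1 AND NOT a4 OR NOT NOT (a1 AND a4)) OR a1)) OR NOT a1   [absorption]
= NOT (a2 OR a2 AND NOT a4 AND a5 OR NOT a5 AND a2 AND NOT a4 AND (NOT (a1 AND NOT a4 OR a1 AND a4) OR a1)) OR NOT a1   [double negation]
= NOT (a2 OR a2 AND NOT a4 AND a5 OR NOT a5 AND a2 AND NOT a4 AND (NOT a1 OR a1)) OR NOT a1   [distribution]
= NOT (a2 OR a2 AND NOT a4 AND a5 OR NOT a5 AND a2 AND NOT a4) OR NOT a1   [complement / identity]
= NOT (a2 OR a2 AND NOT a4) OR NOT a1   [distribution]
= NOT a2 OR NOT a1   [absorption]

NOT a2 OR NOT a1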